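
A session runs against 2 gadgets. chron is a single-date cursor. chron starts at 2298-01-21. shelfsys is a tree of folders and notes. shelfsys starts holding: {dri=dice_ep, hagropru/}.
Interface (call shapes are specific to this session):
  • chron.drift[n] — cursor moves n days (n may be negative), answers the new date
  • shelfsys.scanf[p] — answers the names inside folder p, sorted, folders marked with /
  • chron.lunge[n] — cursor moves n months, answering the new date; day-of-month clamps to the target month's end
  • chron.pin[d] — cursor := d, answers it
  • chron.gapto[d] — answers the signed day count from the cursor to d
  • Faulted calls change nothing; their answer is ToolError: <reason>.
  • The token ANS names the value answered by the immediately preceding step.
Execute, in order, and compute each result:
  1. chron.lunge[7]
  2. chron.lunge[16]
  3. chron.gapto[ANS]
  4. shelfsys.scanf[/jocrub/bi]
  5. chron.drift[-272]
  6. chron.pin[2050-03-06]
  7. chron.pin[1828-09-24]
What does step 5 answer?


-> chron.lunge(7)
<- 2298-08-21
-> chron.lunge(16)
<- 2299-12-21
-> chron.gapto(ANS)
<- 0
-> shelfsys.scanf(/jocrub/bi)
<- ToolError: not found
-> chron.drift(-272)
<- 2299-03-24
-> chron.pin(2050-03-06)
<- 2050-03-06
-> chron.pin(1828-09-24)
<- 1828-09-24

Answer: 2299-03-24


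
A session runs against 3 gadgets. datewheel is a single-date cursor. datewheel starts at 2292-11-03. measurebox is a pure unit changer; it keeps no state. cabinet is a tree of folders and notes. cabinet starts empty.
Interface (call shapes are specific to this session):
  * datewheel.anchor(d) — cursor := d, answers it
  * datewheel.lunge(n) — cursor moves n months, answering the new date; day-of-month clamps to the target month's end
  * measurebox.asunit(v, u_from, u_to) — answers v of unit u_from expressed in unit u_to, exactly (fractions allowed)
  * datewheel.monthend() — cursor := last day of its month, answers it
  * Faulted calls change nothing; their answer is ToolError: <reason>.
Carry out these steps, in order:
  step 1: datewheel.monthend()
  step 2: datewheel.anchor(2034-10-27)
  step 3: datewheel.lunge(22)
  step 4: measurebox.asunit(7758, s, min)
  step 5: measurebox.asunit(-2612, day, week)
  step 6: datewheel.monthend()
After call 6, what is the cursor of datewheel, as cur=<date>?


Answer: cur=2036-08-31

Derivation:
[in] datewheel.monthend
  2292-11-30
[in] datewheel.anchor 2034-10-27
  2034-10-27
[in] datewheel.lunge 22
  2036-08-27
[in] measurebox.asunit 7758 s min
  1293/10
[in] measurebox.asunit -2612 day week
  -2612/7
[in] datewheel.monthend
  2036-08-31


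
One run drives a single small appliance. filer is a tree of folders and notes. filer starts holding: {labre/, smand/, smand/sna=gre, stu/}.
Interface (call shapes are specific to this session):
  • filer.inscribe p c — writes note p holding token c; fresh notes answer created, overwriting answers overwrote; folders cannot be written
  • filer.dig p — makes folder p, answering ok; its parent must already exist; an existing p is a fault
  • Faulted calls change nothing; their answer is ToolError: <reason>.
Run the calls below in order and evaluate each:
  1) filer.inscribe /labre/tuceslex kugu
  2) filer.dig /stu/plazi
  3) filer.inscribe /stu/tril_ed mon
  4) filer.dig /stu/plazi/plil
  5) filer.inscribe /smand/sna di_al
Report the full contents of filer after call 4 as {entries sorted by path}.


Answer: {labre/, labre/tuceslex=kugu, smand/, smand/sna=gre, stu/, stu/plazi/, stu/plazi/plil/, stu/tril_ed=mon}

Derivation:
>>> filer.inscribe p='/labre/tuceslex' c='kugu'
  created
>>> filer.dig p='/stu/plazi'
  ok
>>> filer.inscribe p='/stu/tril_ed' c='mon'
  created
>>> filer.dig p='/stu/plazi/plil'
  ok
>>> filer.inscribe p='/smand/sna' c='di_al'
  overwrote


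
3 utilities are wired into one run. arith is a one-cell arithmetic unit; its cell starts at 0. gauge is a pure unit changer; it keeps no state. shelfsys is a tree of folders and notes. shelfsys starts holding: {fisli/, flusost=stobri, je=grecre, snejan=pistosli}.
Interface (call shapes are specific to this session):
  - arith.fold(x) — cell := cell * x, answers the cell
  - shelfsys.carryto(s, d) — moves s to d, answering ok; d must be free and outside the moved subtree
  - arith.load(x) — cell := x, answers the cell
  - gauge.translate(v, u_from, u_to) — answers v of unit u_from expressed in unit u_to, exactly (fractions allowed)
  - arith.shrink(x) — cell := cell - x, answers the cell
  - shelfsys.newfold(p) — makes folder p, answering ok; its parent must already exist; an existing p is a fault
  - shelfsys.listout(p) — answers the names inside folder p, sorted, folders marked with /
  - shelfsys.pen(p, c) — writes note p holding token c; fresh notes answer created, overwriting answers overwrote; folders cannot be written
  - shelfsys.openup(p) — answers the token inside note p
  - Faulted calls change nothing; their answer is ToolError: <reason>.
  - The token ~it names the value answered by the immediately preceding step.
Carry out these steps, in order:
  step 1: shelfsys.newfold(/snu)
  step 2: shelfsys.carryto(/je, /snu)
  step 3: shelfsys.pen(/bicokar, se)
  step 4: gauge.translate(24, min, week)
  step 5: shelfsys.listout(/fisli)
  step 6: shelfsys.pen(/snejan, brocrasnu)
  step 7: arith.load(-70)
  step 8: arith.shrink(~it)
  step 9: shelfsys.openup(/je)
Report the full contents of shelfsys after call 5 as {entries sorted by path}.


Answer: {bicokar=se, fisli/, flusost=stobri, je=grecre, snejan=pistosli, snu/}

Derivation:
I invoke newfold on /snu, which returns ok.
Calling carryto on /je, /snu, and get ToolError: exists.
I try pen on /bicokar, se, — result: created.
I run translate on 24, min, week, yielding 1/420.
Invoking listout on /fisli, → [].
Using pen on /snejan, brocrasnu, giving overwrote.
I call load on -70, and observe -70.
Now I run shrink on ~it: 0.
Then openup on /je, which returns grecre.


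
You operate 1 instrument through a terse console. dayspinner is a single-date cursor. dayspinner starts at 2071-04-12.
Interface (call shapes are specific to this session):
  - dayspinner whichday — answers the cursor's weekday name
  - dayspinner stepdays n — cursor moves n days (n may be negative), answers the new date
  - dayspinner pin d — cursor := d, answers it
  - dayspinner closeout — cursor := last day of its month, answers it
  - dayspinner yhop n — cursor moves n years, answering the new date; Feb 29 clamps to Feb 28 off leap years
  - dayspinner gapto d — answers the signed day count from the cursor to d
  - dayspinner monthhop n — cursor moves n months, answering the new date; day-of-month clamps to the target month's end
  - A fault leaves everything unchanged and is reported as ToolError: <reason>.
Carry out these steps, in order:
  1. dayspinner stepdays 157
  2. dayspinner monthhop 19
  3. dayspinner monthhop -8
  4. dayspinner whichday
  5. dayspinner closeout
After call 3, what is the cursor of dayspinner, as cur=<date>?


-> dayspinner stepdays(n='157')
<- 2071-09-16
-> dayspinner monthhop(n='19')
<- 2073-04-16
-> dayspinner monthhop(n='-8')
<- 2072-08-16
-> dayspinner whichday()
<- Tuesday
-> dayspinner closeout()
<- 2072-08-31

Answer: cur=2072-08-16


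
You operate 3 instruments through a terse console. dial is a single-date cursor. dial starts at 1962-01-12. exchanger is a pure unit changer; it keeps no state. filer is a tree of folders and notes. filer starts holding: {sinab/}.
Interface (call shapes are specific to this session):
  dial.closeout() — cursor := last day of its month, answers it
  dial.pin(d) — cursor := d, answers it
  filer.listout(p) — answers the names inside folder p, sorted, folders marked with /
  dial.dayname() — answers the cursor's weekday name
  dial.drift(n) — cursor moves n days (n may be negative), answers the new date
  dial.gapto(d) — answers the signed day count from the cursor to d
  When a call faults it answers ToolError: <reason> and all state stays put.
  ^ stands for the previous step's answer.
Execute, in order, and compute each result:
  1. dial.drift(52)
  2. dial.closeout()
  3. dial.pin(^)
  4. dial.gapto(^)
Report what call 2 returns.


Answer: 1962-03-31

Derivation:
Act: dial.drift[52]
Obs: 1962-03-05
Act: dial.closeout[]
Obs: 1962-03-31
Act: dial.pin[^]
Obs: 1962-03-31
Act: dial.gapto[^]
Obs: 0


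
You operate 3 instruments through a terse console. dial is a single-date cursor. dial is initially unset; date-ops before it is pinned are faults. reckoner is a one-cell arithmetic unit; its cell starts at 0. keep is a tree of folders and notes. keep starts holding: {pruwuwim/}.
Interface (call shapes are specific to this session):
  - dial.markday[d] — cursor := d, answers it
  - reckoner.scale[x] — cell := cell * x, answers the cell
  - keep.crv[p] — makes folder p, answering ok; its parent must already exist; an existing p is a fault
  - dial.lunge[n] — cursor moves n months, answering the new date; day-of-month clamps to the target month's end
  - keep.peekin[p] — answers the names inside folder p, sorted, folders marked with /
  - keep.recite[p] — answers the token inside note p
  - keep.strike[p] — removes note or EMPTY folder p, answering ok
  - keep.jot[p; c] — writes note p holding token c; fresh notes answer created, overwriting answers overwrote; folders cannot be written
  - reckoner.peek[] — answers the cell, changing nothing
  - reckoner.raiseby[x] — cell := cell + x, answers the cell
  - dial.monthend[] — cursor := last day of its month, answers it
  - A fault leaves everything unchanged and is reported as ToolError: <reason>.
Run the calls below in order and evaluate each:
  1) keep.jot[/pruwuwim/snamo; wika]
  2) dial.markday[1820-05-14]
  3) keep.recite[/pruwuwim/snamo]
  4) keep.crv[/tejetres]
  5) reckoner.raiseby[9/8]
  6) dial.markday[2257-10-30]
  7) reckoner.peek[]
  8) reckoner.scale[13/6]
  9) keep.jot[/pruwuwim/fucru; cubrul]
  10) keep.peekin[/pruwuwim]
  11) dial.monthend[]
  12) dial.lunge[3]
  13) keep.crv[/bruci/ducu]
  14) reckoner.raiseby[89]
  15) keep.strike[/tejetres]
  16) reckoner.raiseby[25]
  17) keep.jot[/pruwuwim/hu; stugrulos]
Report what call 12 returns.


Answer: 2258-01-31

Derivation:
→ jot(p→/pruwuwim/snamo, c→wika)
← created
→ markday(d→1820-05-14)
← 1820-05-14
→ recite(p→/pruwuwim/snamo)
← wika
→ crv(p→/tejetres)
← ok
→ raiseby(x→9/8)
← 9/8
→ markday(d→2257-10-30)
← 2257-10-30
→ peek()
← 9/8
→ scale(x→13/6)
← 39/16
→ jot(p→/pruwuwim/fucru, c→cubrul)
← created
→ peekin(p→/pruwuwim)
← [fucru, snamo]
→ monthend()
← 2257-10-31
→ lunge(n→3)
← 2258-01-31
→ crv(p→/bruci/ducu)
← ToolError: no parent
→ raiseby(x→89)
← 1463/16
→ strike(p→/tejetres)
← ok
→ raiseby(x→25)
← 1863/16
→ jot(p→/pruwuwim/hu, c→stugrulos)
← created


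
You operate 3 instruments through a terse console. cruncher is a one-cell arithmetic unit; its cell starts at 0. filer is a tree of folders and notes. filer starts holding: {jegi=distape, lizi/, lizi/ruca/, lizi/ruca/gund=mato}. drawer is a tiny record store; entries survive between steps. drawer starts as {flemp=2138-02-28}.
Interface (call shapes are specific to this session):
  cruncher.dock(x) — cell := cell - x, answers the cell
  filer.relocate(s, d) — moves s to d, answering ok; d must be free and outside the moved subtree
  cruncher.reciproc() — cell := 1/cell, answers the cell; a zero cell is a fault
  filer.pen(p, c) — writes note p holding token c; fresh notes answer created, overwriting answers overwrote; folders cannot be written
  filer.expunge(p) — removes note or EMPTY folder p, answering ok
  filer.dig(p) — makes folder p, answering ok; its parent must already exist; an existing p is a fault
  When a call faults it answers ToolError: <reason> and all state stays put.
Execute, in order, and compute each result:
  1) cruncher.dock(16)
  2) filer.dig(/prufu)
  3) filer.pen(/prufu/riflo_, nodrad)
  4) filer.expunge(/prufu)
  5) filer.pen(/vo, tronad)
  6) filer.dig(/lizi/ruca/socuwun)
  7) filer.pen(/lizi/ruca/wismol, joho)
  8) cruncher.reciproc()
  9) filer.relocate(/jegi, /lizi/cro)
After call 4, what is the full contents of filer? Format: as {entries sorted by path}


>> cruncher.dock(x→16)
<< -16
>> filer.dig(p→/prufu)
<< ok
>> filer.pen(p→/prufu/riflo_, c→nodrad)
<< created
>> filer.expunge(p→/prufu)
<< ToolError: not empty
>> filer.pen(p→/vo, c→tronad)
<< created
>> filer.dig(p→/lizi/ruca/socuwun)
<< ok
>> filer.pen(p→/lizi/ruca/wismol, c→joho)
<< created
>> cruncher.reciproc()
<< -1/16
>> filer.relocate(s→/jegi, d→/lizi/cro)
<< ok

Answer: {jegi=distape, lizi/, lizi/ruca/, lizi/ruca/gund=mato, prufu/, prufu/riflo_=nodrad}


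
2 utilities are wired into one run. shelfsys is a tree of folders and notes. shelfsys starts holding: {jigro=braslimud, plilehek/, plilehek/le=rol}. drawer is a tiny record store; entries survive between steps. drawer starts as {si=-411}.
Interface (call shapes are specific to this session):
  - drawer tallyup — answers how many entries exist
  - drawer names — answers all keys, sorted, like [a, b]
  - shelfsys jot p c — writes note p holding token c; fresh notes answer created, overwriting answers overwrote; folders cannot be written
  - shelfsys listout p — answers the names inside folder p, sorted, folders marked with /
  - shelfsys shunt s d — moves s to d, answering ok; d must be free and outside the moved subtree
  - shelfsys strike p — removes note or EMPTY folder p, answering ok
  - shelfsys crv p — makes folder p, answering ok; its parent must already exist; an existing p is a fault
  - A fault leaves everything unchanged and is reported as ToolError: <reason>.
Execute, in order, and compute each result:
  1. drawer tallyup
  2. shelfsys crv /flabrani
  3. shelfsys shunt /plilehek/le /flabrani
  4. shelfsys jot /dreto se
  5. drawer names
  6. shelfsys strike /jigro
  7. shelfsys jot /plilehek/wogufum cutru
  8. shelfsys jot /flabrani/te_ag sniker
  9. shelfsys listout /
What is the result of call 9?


! 1. drawer tallyup() : 1
! 2. shelfsys crv(/flabrani) : ok
! 3. shelfsys shunt(/plilehek/le, /flabrani) : ToolError: exists
! 4. shelfsys jot(/dreto, se) : created
! 5. drawer names() : [si]
! 6. shelfsys strike(/jigro) : ok
! 7. shelfsys jot(/plilehek/wogufum, cutru) : created
! 8. shelfsys jot(/flabrani/te_ag, sniker) : created
! 9. shelfsys listout(/) : [dreto, flabrani/, plilehek/]

Answer: [dreto, flabrani/, plilehek/]


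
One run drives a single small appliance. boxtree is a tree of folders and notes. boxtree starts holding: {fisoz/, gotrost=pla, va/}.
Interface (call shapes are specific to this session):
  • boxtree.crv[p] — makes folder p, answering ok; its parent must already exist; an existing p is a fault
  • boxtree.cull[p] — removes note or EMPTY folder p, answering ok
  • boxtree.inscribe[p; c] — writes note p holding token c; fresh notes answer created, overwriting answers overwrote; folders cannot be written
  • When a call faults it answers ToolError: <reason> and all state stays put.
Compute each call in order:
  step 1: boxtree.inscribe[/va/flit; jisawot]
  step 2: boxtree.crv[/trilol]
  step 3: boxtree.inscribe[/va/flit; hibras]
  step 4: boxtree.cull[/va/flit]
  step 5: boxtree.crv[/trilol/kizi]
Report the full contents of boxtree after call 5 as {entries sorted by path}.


Answer: {fisoz/, gotrost=pla, trilol/, trilol/kizi/, va/}

Derivation:
>>> boxtree.inscribe p→/va/flit c→jisawot
:: created
>>> boxtree.crv p→/trilol
:: ok
>>> boxtree.inscribe p→/va/flit c→hibras
:: overwrote
>>> boxtree.cull p→/va/flit
:: ok
>>> boxtree.crv p→/trilol/kizi
:: ok


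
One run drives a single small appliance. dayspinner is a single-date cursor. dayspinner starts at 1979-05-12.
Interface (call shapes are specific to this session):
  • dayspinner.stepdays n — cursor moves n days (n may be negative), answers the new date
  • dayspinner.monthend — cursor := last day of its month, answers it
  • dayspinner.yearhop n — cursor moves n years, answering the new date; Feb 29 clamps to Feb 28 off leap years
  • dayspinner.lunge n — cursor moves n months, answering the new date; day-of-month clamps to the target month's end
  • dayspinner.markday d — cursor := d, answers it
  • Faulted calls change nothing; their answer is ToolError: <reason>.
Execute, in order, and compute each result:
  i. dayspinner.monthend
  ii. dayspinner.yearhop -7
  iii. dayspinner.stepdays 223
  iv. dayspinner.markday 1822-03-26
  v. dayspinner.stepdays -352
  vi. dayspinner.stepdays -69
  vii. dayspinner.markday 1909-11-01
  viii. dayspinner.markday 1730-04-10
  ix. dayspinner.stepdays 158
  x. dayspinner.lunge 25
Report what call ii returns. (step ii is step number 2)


[in] dayspinner.monthend
:: 1979-05-31
[in] dayspinner.yearhop n→-7
:: 1972-05-31
[in] dayspinner.stepdays n→223
:: 1973-01-09
[in] dayspinner.markday d→1822-03-26
:: 1822-03-26
[in] dayspinner.stepdays n→-352
:: 1821-04-08
[in] dayspinner.stepdays n→-69
:: 1821-01-29
[in] dayspinner.markday d→1909-11-01
:: 1909-11-01
[in] dayspinner.markday d→1730-04-10
:: 1730-04-10
[in] dayspinner.stepdays n→158
:: 1730-09-15
[in] dayspinner.lunge n→25
:: 1732-10-15

Answer: 1972-05-31


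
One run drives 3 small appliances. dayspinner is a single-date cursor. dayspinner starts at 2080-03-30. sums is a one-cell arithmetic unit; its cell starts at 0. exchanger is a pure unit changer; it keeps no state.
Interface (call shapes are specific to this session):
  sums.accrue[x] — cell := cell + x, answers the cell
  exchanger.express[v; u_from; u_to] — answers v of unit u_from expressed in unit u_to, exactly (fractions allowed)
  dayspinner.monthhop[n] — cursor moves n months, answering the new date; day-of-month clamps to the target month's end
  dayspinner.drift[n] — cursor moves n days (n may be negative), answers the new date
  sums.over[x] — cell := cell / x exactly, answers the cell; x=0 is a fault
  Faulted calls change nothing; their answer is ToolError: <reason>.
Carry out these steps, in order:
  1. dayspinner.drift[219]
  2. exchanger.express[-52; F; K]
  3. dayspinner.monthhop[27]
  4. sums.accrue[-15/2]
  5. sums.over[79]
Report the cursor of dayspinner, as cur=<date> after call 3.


Answer: cur=2083-02-04

Derivation:
>>> dayspinner.drift 219
[out] 2080-11-04
>>> exchanger.express -52 F K
[out] 13589/60
>>> dayspinner.monthhop 27
[out] 2083-02-04
>>> sums.accrue -15/2
[out] -15/2
>>> sums.over 79
[out] -15/158


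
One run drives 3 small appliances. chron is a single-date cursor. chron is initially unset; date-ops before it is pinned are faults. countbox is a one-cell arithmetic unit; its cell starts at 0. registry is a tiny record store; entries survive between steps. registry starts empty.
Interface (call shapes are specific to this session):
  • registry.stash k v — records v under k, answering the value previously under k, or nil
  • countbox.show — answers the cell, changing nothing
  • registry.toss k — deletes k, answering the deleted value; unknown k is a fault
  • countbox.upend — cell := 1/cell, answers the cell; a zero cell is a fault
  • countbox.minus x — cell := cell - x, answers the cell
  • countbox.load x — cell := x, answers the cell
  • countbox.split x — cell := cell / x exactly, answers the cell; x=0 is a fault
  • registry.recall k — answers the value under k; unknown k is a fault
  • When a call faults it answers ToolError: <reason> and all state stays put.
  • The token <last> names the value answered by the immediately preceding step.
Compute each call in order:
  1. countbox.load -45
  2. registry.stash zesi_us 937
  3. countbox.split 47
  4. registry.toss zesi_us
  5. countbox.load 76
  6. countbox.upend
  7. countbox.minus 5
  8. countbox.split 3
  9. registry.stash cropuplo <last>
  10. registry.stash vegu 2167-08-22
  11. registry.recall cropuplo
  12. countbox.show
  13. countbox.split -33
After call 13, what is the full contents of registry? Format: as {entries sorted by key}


Step: countbox.load[x='-45']
Result: -45
Step: registry.stash[k='zesi_us'; v='937']
Result: nil
Step: countbox.split[x='47']
Result: -45/47
Step: registry.toss[k='zesi_us']
Result: 937
Step: countbox.load[x='76']
Result: 76
Step: countbox.upend[]
Result: 1/76
Step: countbox.minus[x='5']
Result: -379/76
Step: countbox.split[x='3']
Result: -379/228
Step: registry.stash[k='cropuplo'; v='<last>']
Result: nil
Step: registry.stash[k='vegu'; v='2167-08-22']
Result: nil
Step: registry.recall[k='cropuplo']
Result: -379/228
Step: countbox.show[]
Result: -379/228
Step: countbox.split[x='-33']
Result: 379/7524

Answer: {cropuplo=-379/228, vegu=2167-08-22}


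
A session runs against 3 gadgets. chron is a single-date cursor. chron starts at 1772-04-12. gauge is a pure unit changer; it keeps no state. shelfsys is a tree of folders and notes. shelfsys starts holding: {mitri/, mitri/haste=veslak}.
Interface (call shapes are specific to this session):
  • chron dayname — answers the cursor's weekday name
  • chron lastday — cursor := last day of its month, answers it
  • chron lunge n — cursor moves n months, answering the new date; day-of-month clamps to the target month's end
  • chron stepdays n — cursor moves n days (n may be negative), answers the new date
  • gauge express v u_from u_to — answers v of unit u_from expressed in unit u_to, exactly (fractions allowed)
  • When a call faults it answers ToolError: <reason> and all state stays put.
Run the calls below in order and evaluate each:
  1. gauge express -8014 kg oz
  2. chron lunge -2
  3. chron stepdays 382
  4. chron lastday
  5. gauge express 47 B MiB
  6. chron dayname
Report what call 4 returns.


Answer: 1773-02-28

Derivation:
I run gauge express using v→-8014, u_from→kg, u_to→oz, yielding -12822400000000/45359237.
I run chron lunge using n→-2: 1772-02-12.
Calling chron stepdays using n→382, giving 1773-02-28.
I use chron lastday, → 1773-02-28.
I call gauge express using v→47, u_from→B, u_to→MiB, giving 47/1048576.
I call chron dayname(), → Sunday.


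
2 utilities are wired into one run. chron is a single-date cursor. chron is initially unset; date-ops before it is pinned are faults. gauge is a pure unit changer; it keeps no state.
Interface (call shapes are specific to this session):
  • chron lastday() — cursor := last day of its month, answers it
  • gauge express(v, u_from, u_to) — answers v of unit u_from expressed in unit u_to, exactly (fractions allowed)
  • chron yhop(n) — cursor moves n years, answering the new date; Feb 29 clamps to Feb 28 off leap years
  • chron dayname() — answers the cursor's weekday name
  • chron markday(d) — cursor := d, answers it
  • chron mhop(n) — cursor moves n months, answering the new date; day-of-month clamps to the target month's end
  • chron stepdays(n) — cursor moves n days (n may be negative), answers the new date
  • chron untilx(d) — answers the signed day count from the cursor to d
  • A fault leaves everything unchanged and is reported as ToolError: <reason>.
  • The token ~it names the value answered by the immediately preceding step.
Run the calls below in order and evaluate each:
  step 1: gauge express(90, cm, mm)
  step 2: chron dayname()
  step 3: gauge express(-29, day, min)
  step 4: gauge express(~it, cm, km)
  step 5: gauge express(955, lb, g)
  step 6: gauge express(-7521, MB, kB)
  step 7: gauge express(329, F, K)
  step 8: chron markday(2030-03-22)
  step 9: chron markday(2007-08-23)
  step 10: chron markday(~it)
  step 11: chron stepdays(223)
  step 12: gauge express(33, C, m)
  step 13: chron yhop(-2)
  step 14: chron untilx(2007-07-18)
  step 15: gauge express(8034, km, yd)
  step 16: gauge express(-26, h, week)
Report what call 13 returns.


Act: gauge express[90; cm; mm]
Obs: 900
Act: chron dayname[]
Obs: ToolError: no date set
Act: gauge express[-29; day; min]
Obs: -41760
Act: gauge express[~it; cm; km]
Obs: -261/625
Act: gauge express[955; lb; g]
Obs: 8663614267/20000
Act: gauge express[-7521; MB; kB]
Obs: -7521000
Act: gauge express[329; F; K]
Obs: 8763/20
Act: chron markday[2030-03-22]
Obs: 2030-03-22
Act: chron markday[2007-08-23]
Obs: 2007-08-23
Act: chron markday[~it]
Obs: 2007-08-23
Act: chron stepdays[223]
Obs: 2008-04-02
Act: gauge express[33; C; m]
Obs: ToolError: incompatible units
Act: chron yhop[-2]
Obs: 2006-04-02
Act: chron untilx[2007-07-18]
Obs: 472
Act: gauge express[8034; km; yd]
Obs: 3347500000/381
Act: gauge express[-26; h; week]
Obs: -13/84

Answer: 2006-04-02


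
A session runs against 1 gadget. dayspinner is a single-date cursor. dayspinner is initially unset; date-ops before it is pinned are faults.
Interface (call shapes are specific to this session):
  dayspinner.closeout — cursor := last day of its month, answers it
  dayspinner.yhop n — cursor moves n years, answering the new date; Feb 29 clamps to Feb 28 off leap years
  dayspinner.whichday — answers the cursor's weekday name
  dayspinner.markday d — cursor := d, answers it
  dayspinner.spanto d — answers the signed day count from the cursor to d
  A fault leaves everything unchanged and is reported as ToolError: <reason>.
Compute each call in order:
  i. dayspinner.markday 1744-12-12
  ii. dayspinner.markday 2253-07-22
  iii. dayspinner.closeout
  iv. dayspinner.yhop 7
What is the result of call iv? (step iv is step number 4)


Using dayspinner.markday on d='1744-12-12', and see 1744-12-12.
Invoking dayspinner.markday on d='2253-07-22', yielding 2253-07-22.
I invoke dayspinner.closeout, giving 2253-07-31.
I use dayspinner.yhop on n='7', and observe 2260-07-31.

Answer: 2260-07-31


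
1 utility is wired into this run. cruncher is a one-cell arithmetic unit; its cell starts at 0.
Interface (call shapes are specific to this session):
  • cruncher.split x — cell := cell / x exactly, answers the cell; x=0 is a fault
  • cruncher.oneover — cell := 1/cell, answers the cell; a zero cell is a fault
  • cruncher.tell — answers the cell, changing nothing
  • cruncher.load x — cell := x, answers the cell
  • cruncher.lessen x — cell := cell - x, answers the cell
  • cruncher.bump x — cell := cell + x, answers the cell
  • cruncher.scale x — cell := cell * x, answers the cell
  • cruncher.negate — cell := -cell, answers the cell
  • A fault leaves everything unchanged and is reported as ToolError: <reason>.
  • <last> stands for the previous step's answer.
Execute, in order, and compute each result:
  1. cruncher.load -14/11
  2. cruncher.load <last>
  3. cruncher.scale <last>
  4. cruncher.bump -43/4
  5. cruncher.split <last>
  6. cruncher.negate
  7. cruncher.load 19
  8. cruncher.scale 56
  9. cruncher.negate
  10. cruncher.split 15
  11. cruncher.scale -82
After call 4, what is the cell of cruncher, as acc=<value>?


Answer: acc=-4419/484

Derivation:
Using cruncher.load on -14/11, and get -14/11.
Now I run cruncher.load on <last>, and observe -14/11.
I use cruncher.scale on <last>, and get 196/121.
Now I run cruncher.bump on -43/4, — result: -4419/484.
I call cruncher.split on <last>, which returns 1.
I invoke cruncher.negate, — result: -1.
I try cruncher.load on 19, giving 19.
Now I run cruncher.scale on 56, and observe 1064.
Next I call cruncher.negate, and observe -1064.
I try cruncher.split on 15, and observe -1064/15.
Invoking cruncher.scale on -82, and see 87248/15.


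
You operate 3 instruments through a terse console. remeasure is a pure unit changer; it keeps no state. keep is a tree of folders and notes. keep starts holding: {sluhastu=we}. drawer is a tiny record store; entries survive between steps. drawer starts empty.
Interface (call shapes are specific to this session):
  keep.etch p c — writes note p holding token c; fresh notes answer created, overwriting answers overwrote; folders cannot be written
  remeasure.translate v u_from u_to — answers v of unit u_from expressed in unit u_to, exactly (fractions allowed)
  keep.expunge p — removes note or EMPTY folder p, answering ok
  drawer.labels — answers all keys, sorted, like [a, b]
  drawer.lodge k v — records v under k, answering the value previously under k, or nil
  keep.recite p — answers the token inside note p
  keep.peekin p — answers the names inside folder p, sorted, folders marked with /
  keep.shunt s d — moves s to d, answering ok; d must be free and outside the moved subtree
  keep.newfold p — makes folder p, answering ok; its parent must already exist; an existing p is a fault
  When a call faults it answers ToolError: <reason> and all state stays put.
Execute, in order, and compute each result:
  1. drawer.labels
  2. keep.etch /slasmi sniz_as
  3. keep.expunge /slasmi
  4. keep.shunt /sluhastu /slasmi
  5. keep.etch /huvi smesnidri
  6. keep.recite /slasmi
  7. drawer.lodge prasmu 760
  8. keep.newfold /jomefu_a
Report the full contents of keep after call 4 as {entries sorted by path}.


CALL labels[]
RET  []
CALL etch[p: /slasmi; c: sniz_as]
RET  created
CALL expunge[p: /slasmi]
RET  ok
CALL shunt[s: /sluhastu; d: /slasmi]
RET  ok
CALL etch[p: /huvi; c: smesnidri]
RET  created
CALL recite[p: /slasmi]
RET  we
CALL lodge[k: prasmu; v: 760]
RET  nil
CALL newfold[p: /jomefu_a]
RET  ok

Answer: {slasmi=we}


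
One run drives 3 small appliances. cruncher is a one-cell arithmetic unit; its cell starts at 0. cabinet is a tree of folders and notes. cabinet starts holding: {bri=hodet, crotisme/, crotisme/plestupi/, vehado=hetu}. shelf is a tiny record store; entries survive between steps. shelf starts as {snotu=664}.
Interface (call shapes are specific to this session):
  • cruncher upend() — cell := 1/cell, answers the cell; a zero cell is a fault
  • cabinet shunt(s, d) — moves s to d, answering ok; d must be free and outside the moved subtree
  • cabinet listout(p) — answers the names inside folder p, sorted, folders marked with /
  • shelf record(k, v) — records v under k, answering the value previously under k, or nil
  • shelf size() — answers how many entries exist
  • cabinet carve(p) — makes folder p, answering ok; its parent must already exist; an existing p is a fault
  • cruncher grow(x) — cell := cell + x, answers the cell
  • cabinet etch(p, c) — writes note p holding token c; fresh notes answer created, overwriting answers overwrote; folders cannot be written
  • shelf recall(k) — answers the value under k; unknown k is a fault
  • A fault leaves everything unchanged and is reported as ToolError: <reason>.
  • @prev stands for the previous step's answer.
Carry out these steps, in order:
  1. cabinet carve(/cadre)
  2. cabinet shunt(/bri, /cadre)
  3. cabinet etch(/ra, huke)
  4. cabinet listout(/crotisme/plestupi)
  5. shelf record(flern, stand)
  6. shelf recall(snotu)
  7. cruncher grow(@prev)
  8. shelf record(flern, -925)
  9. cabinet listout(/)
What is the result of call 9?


Answer: [bri, cadre/, crotisme/, ra, vehado]

Derivation:
% cabinet carve(p=/cadre) : ok
% cabinet shunt(s=/bri, d=/cadre) : ToolError: exists
% cabinet etch(p=/ra, c=huke) : created
% cabinet listout(p=/crotisme/plestupi) : []
% shelf record(k=flern, v=stand) : nil
% shelf recall(k=snotu) : 664
% cruncher grow(x=@prev) : 664
% shelf record(k=flern, v=-925) : stand
% cabinet listout(p=/) : [bri, cadre/, crotisme/, ra, vehado]


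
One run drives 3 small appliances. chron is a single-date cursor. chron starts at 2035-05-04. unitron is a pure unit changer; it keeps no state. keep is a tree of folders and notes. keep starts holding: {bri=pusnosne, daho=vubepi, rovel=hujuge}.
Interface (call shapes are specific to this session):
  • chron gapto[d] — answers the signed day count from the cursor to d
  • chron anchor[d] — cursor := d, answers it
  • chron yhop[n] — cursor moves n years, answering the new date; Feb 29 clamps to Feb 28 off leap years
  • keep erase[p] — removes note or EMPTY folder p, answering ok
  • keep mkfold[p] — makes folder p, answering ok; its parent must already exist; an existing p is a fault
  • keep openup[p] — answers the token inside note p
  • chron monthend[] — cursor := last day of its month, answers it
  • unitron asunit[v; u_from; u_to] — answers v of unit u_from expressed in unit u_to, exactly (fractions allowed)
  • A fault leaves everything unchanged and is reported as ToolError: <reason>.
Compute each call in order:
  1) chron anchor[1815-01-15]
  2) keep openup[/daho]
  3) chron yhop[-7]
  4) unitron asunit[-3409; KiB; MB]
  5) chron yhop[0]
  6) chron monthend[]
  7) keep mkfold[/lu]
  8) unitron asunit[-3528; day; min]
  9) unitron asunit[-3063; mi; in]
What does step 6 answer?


==> chron anchor(d=1815-01-15)
<== 1815-01-15
==> keep openup(p=/daho)
<== vubepi
==> chron yhop(n=-7)
<== 1808-01-15
==> unitron asunit(v=-3409, u_from=KiB, u_to=MB)
<== -54544/15625
==> chron yhop(n=0)
<== 1808-01-15
==> chron monthend()
<== 1808-01-31
==> keep mkfold(p=/lu)
<== ok
==> unitron asunit(v=-3528, u_from=day, u_to=min)
<== -5080320
==> unitron asunit(v=-3063, u_from=mi, u_to=in)
<== -194071680

Answer: 1808-01-31


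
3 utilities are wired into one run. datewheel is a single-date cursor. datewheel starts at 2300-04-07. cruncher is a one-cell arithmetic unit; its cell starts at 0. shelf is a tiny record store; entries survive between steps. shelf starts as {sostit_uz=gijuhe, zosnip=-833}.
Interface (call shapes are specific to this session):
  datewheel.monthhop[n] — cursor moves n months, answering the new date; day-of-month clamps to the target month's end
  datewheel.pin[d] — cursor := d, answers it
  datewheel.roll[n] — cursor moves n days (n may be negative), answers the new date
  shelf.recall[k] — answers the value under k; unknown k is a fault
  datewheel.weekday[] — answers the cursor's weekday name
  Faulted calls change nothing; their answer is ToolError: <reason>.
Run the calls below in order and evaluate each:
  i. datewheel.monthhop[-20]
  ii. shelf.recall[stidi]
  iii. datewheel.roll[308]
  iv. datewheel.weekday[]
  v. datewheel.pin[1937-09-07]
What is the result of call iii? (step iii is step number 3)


Answer: 2299-06-11

Derivation:
-> monthhop(n='-20')
<- 2298-08-07
-> recall(k='stidi')
<- ToolError: no such key stidi
-> roll(n='308')
<- 2299-06-11
-> weekday()
<- Sunday
-> pin(d='1937-09-07')
<- 1937-09-07


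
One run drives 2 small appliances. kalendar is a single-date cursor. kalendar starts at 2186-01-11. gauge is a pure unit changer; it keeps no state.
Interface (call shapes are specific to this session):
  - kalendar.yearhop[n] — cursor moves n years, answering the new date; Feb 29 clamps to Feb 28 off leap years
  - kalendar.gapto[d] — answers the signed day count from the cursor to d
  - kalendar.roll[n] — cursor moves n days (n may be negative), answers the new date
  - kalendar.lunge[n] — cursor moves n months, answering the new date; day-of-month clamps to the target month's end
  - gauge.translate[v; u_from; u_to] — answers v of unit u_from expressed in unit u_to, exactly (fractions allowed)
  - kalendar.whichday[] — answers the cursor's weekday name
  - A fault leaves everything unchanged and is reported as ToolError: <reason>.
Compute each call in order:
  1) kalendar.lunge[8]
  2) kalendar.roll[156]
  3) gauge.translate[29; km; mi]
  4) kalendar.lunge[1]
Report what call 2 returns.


Answer: 2187-02-14

Derivation:
-> kalendar.lunge(n: 8)
<- 2186-09-11
-> kalendar.roll(n: 156)
<- 2187-02-14
-> gauge.translate(v: 29, u_from: km, u_to: mi)
<- 453125/25146
-> kalendar.lunge(n: 1)
<- 2187-03-14


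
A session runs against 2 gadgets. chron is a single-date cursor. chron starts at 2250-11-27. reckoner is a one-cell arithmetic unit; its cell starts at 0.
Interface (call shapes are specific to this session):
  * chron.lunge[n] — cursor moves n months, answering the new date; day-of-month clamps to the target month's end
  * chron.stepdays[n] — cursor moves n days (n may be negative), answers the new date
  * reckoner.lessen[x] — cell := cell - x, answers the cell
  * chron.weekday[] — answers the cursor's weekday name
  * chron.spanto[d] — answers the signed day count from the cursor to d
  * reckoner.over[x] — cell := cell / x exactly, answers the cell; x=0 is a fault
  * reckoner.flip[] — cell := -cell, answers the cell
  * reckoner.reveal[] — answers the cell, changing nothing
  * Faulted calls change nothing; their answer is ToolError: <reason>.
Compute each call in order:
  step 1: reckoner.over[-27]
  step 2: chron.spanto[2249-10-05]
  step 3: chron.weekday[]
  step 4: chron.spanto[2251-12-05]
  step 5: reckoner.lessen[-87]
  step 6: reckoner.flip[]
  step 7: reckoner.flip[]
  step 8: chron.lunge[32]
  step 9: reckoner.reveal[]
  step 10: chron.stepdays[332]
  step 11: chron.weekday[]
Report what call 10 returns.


Do: reckoner.over[-27]
See: 0
Do: chron.spanto[2249-10-05]
See: -418
Do: chron.weekday[]
See: Wednesday
Do: chron.spanto[2251-12-05]
See: 373
Do: reckoner.lessen[-87]
See: 87
Do: reckoner.flip[]
See: -87
Do: reckoner.flip[]
See: 87
Do: chron.lunge[32]
See: 2253-07-27
Do: reckoner.reveal[]
See: 87
Do: chron.stepdays[332]
See: 2254-06-24
Do: chron.weekday[]
See: Saturday

Answer: 2254-06-24


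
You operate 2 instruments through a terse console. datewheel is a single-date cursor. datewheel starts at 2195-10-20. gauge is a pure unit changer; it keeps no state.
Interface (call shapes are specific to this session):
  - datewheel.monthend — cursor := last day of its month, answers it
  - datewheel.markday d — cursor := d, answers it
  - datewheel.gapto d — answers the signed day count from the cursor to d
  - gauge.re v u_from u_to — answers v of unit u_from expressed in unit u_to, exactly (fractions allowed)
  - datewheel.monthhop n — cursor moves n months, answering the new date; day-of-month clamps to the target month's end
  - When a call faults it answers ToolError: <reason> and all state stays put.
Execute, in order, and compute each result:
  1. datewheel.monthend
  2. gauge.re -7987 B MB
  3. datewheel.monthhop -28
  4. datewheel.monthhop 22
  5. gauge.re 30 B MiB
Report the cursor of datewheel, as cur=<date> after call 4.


% datewheel.monthend
= 2195-10-31
% gauge.re -7987 B MB
= -7987/1000000
% datewheel.monthhop -28
= 2193-06-30
% datewheel.monthhop 22
= 2195-04-30
% gauge.re 30 B MiB
= 15/524288

Answer: cur=2195-04-30


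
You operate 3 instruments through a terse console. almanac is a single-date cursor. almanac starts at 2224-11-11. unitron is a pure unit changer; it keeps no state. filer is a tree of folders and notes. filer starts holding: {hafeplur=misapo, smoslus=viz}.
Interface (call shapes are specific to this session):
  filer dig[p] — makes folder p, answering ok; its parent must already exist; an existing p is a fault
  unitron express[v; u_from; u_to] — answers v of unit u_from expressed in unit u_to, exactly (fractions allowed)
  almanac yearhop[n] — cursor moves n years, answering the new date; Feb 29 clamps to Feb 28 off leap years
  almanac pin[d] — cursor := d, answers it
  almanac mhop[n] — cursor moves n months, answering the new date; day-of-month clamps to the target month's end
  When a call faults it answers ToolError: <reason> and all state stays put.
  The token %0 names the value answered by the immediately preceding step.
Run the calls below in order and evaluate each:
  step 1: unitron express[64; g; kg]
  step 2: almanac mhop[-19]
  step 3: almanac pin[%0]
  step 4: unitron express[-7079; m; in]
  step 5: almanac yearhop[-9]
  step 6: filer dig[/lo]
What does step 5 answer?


·→ unitron express(64, g, kg)
·← 8/125
·→ almanac mhop(-19)
·← 2223-04-11
·→ almanac pin(%0)
·← 2223-04-11
·→ unitron express(-7079, m, in)
·← -35395000/127
·→ almanac yearhop(-9)
·← 2214-04-11
·→ filer dig(/lo)
·← ok

Answer: 2214-04-11


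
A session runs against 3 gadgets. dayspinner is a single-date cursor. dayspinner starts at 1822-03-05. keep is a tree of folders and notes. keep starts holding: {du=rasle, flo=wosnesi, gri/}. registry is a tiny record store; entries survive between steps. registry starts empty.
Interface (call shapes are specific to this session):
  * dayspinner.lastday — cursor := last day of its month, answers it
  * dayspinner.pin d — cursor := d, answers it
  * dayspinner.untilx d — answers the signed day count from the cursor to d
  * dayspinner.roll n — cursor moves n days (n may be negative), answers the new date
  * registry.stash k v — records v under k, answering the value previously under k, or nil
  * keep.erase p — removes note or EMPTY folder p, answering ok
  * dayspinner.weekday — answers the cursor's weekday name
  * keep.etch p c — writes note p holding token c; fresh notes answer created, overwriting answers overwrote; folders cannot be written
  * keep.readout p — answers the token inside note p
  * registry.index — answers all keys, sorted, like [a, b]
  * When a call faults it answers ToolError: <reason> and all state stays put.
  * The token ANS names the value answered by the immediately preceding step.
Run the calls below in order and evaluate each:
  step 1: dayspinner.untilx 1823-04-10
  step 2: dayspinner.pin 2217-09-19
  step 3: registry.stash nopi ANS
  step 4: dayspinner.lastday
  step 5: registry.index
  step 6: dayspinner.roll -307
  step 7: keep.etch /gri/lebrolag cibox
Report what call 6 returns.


Answer: 2216-11-27

Derivation:
-> untilx(1823-04-10)
<- 401
-> pin(2217-09-19)
<- 2217-09-19
-> stash(nopi, ANS)
<- nil
-> lastday()
<- 2217-09-30
-> index()
<- [nopi]
-> roll(-307)
<- 2216-11-27
-> etch(/gri/lebrolag, cibox)
<- created
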